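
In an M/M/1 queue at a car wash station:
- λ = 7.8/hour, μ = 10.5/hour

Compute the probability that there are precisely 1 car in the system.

ρ = λ/μ = 7.8/10.5 = 0.7429
P(n) = (1-ρ)ρⁿ
P(1) = (1-0.7429) × 0.7429^1
P(1) = 0.2571 × 0.7429
P(1) = 0.1910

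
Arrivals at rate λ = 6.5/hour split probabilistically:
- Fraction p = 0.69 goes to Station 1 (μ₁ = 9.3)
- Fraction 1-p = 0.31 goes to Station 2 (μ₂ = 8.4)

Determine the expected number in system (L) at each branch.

Effective rates: λ₁ = 6.5×0.69 = 4.485, λ₂ = 6.5×0.31 = 2.015
Station 1: ρ₁ = 4.485/9.3 = 0.48226, L₁ = ρ₁/(1-ρ₁) = 0.48226/(1-0.48226) = 0.9315
Station 2: ρ₂ = 2.015/8.4 = 0.2399, L₂ = ρ₂/(1-ρ₂) = 0.2399/(1-0.2399) = 0.3156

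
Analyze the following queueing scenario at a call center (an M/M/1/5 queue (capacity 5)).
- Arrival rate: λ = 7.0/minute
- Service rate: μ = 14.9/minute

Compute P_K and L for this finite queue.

ρ = λ/μ = 7.0/14.9 = 0.4698
P₀ = (1-ρ)/(1-ρ^(K+1)) = (1-0.4698)/(1-0.4698^6) = 0.5302/0.9892 = 0.5360
P_K = P₀×ρ^K = 0.5360 × 0.4698^5 = 0.5360 × 0.02289 = 0.01227
Blocking probability P_5 = 0.01227 (1.23%)
L = ρ[1 - (K+1)ρ^K + Kρ^(K+1)] / [(1-ρ)(1-ρ^(K+1))]
L = 0.4698 × (1 - 6×0.022886 + 5×0.010752) / ((1 - 0.4698) × (1 - 0.010752)) = 0.8209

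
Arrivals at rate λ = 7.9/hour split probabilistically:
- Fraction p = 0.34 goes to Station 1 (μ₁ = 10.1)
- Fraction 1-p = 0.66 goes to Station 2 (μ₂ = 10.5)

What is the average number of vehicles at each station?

Effective rates: λ₁ = 7.9×0.34 = 2.686, λ₂ = 7.9×0.66 = 5.214
Station 1: ρ₁ = 2.686/10.1 = 0.26594, L₁ = ρ₁/(1-ρ₁) = 0.26594/(1-0.26594) = 0.3623
Station 2: ρ₂ = 5.214/10.5 = 0.49657, L₂ = ρ₂/(1-ρ₂) = 0.49657/(1-0.49657) = 0.9864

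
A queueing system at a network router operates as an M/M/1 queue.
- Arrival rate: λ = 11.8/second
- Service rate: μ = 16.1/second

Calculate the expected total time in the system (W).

First, compute utilization: ρ = λ/μ = 11.8/16.1 = 0.7329
For M/M/1: W = 1/(μ-λ)
W = 1/(16.1-11.8) = 1/4.30
W = 0.2326 seconds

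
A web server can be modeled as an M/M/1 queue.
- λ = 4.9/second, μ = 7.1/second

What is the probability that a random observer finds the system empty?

ρ = λ/μ = 4.9/7.1 = 0.6901
P(0) = 1 - ρ = 1 - 0.6901 = 0.3099
The server is idle 30.99% of the time.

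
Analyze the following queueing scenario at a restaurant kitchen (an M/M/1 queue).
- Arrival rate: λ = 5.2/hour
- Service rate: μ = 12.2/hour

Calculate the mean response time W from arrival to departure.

First, compute utilization: ρ = λ/μ = 5.2/12.2 = 0.4262
For M/M/1: W = 1/(μ-λ)
W = 1/(12.2-5.2) = 1/7.00
W = 0.1429 hours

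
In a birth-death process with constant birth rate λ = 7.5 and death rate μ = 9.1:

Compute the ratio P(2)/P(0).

For constant rates: P(n)/P(0) = (λ/μ)^n
P(2)/P(0) = (7.5/9.1)^2 = 0.8242^2 = 0.6793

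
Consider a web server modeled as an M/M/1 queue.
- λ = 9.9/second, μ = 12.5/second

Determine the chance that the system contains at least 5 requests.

ρ = λ/μ = 9.9/12.5 = 0.7920
P(N ≥ n) = ρⁿ
P(N ≥ 5) = 0.7920^5
P(N ≥ 5) = 0.3116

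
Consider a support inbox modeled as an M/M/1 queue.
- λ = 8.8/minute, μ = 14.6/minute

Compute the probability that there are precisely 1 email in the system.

ρ = λ/μ = 8.8/14.6 = 0.60274
P(n) = (1-ρ)ρⁿ
P(1) = (1-0.60274) × 0.60274^1
P(1) = 0.39726 × 0.60274
P(1) = 0.2394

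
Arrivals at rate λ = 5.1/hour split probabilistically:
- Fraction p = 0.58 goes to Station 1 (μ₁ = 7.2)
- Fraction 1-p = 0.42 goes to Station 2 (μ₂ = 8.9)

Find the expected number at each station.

Effective rates: λ₁ = 5.1×0.58 = 2.958, λ₂ = 5.1×0.42 = 2.142
Station 1: ρ₁ = 2.958/7.2 = 0.41083, L₁ = ρ₁/(1-ρ₁) = 0.41083/(1-0.41083) = 0.6973
Station 2: ρ₂ = 2.142/8.9 = 0.2407, L₂ = ρ₂/(1-ρ₂) = 0.2407/(1-0.2407) = 0.3170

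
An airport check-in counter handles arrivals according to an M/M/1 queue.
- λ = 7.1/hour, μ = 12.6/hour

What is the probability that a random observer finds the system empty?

ρ = λ/μ = 7.1/12.6 = 0.5635
P(0) = 1 - ρ = 1 - 0.5635 = 0.4365
The server is idle 43.65% of the time.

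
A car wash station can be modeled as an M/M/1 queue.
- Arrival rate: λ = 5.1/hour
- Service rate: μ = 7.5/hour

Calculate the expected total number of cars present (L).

ρ = λ/μ = 5.1/7.5 = 0.6800
For M/M/1: L = λ/(μ-λ)
L = 5.1/(7.5-5.1) = 5.1/2.40
L = 2.1250 cars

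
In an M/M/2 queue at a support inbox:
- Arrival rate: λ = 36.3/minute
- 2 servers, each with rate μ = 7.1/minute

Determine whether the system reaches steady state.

Stability requires ρ = λ/(cμ) < 1
ρ = 36.3/(2 × 7.1) = 36.3/14.20 = 2.5563
Since 2.5563 ≥ 1, the system is UNSTABLE.
Need c > λ/μ = 36.3/7.1 = 5.11.
Minimum servers needed: c = 6.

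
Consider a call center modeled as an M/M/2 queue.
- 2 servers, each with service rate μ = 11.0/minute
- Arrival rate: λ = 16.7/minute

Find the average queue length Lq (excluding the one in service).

Traffic intensity: ρ = λ/(cμ) = 16.7/(2×11.0) = 0.7591
Since ρ = 0.7591 < 1, system is stable.
Offered load a = λ/μ = cρ = 16.7/11.0 = 1.5182
P₀ = [ Σₙ₌₀^1 aⁿ/n! + a^2/(2!(1-ρ)) ]⁻¹
Σ = a^0/0! + a^1/1! = 1.0000 + 1.5182 = 2.5182
a^2/(2!(1-ρ)) = 2.3049/(2 × 0.24091) = 4.7837
P₀ = 1/(2.5182 + 4.7837) = 0.1370
Lq = P₀·a^2·ρ / (2!(1-ρ)²) = 0.13695 × 2.3049 × 0.75909 / (2 × 0.058037) = 2.0643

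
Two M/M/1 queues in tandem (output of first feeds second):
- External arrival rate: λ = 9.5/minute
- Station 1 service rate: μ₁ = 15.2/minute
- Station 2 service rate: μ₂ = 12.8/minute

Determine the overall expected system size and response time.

By Jackson's theorem, each station behaves as independent M/M/1.
Station 1: ρ₁ = 9.5/15.2 = 0.6250, L₁ = ρ₁/(1-ρ₁) = λ/(μ₁-λ) = 9.5/5.70 = 1.6667
Station 2: ρ₂ = 9.5/12.8 = 0.7422, L₂ = ρ₂/(1-ρ₂) = λ/(μ₂-λ) = 9.5/3.30 = 2.8788
Total: L = L₁ + L₂ = 1.6667 + 2.8788 = 4.5455
W = L/λ = 4.5455/9.5 = 0.4785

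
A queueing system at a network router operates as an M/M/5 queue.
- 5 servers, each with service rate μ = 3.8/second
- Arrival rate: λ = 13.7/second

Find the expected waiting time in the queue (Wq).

Traffic intensity: ρ = λ/(cμ) = 13.7/(5×3.8) = 0.7211
Since ρ = 0.7211 < 1, system is stable.
Offered load a = λ/μ = cρ = 13.7/3.8 = 3.6053
P₀ = [ Σₙ₌₀^4 aⁿ/n! + a^5/(5!(1-ρ)) ]⁻¹
Σ = a^0/0! + a^1/1! + a^2/2! + a^3/3! + a^4/4! = 1.00000 + 3.60526 + 6.49896 + 7.81016 + 7.03942 = 25.9538
a^5/(5!(1-ρ)) = 609.0947/(120 × 0.278947) = 18.1962
P₀ = 1/(25.9538 + 18.1962) = 0.02265
Lq = P₀·a^5·ρ / (5!(1-ρ)²) = 0.02265 × 609.0947 × 0.7211 / (120 × 0.07781) = 1.0654
Wq = Lq/λ = 1.06536/13.7 = 0.07776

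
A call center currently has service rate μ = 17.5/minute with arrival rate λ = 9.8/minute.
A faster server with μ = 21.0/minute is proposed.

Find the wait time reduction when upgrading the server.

System 1: ρ₁ = 9.8/17.5 = 0.5600, W₁ = 1/(17.5-9.8) = 0.12987
System 2: ρ₂ = 9.8/21.0 = 0.4667, W₂ = 1/(21.0-9.8) = 0.089286
Improvement: (W₁-W₂)/W₁ = (0.12987-0.089286)/0.12987 = 31.25%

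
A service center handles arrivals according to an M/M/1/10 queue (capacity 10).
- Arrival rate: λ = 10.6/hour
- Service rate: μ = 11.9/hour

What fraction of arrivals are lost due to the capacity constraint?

ρ = λ/μ = 10.6/11.9 = 0.89076
P₀ = (1-ρ)/(1-ρ^(K+1)) = (1-0.89076)/(1-0.89076^11) = 0.10924/0.71986 = 0.1518
P_K = P₀×ρ^K = 0.15175 × 0.89076^10 = 0.15175 × 0.31449 = 0.04772
Blocking probability = 4.77%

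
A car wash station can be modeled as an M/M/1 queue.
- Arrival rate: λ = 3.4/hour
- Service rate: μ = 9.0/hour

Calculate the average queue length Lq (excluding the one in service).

ρ = λ/μ = 3.4/9.0 = 0.3778
For M/M/1: Lq = λ²/(μ(μ-λ))
Lq = 11.56/(9.0 × 5.60)
Lq = 0.2294 cars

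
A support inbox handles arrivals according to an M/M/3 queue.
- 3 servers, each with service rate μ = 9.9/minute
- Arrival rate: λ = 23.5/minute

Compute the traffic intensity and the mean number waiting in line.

Traffic intensity: ρ = λ/(cμ) = 23.5/(3×9.9) = 0.7912
Since ρ = 0.7912 < 1, system is stable.
Offered load a = λ/μ = cρ = 23.5/9.9 = 2.3737
P₀ = [ Σₙ₌₀^2 aⁿ/n! + a^3/(3!(1-ρ)) ]⁻¹
Σ = a^0/0! + a^1/1! + a^2/2! = 1.00000 + 2.37374 + 2.81731 = 6.1911
a^3/(3!(1-ρ)) = 13.3751/(6 × 0.208754) = 10.6785
P₀ = 1/(6.1911 + 10.6785) = 0.05928
Lq = P₀·a^3·ρ / (3!(1-ρ)²) = 0.059278 × 13.3751 × 0.79125 / (6 × 0.043578) = 2.3993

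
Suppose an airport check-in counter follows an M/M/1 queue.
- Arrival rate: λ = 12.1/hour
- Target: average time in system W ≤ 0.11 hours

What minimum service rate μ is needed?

For M/M/1: W = 1/(μ-λ)
Need W ≤ 0.11, so 1/(μ-λ) ≤ 0.11
μ - λ ≥ 1/0.11 = 9.0909
μ ≥ 12.1 + 9.0909 = 21.1909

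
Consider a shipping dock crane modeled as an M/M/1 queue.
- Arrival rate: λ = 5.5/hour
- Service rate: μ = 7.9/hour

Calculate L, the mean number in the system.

ρ = λ/μ = 5.5/7.9 = 0.6962
For M/M/1: L = λ/(μ-λ)
L = 5.5/(7.9-5.5) = 5.5/2.40
L = 2.2917 containers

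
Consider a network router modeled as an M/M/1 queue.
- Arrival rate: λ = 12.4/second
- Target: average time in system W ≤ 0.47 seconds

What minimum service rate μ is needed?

For M/M/1: W = 1/(μ-λ)
Need W ≤ 0.47, so 1/(μ-λ) ≤ 0.47
μ - λ ≥ 1/0.47 = 2.1277
μ ≥ 12.4 + 2.1277 = 14.5277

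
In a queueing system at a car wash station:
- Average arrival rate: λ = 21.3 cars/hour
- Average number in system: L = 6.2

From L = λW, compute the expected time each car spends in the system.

Little's Law: L = λW, so W = L/λ
W = 6.2/21.3 = 0.2911 hours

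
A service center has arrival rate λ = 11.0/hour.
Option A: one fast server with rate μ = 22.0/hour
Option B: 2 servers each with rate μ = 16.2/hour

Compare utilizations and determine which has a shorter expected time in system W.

Option A: single server μ = 22.0 (M/M/1)
  ρ_A = 11.0/22.0 = 0.5000
  W_A = 1/(μ-λ) = 1/(22.0-11.0) = 1/11.00 = 0.09091

Option B: 2 servers μ = 16.2 (M/M/2)
  ρ_B = λ/(cμ) = 11.0/(2×16.2) = 0.3395
  Offered load a = λ/μ = cρ = 11.0/16.2 = 0.6790
  P₀ = [ Σₙ₌₀^1 aⁿ/n! + a^2/(2!(1-ρ)) ]⁻¹
  Σ = a^0/0! + a^1/1! = 1.0000 + 0.6790 = 1.6790
  a^2/(2!(1-ρ)) = 0.46106/(2 × 0.66049) = 0.3490
  P₀ = 1/(1.6790 + 0.3490) = 0.4931
  Lq = P₀·a^2·ρ / (2!(1-ρ)²) = 0.4931 × 0.4611 × 0.3395 / (2 × 0.4363) = 0.08846
  Wq_B = Lq/λ = 0.08846/11.0 = 0.008042
  W_B = Wq_B + 1/μ = 0.008042 + 0.06173 = 0.06977

Since W_B = 0.06977 < W_A = 0.09091, Option B (multiple servers) has the shorter time in system.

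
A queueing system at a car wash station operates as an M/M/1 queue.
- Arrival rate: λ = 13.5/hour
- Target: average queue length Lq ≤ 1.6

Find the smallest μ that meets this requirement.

For M/M/1: Lq = λ²/(μ(μ-λ))
Need Lq ≤ 1.6, i.e. μ(μ-λ) ≥ λ²/1.6
μ² - 13.5μ - 182.25/1.6 ≥ 0  →  μ² - 13.5μ - 113.90625 ≥ 0
Quadratic formula (positive root): μ = [λ + √(λ² + 4×113.90625)]/2
Discriminant: 182.25 + 4×113.90625 = 637.8750, √637.8750 = 25.2562
μ ≥ (13.5 + 25.2562)/2 = 19.3781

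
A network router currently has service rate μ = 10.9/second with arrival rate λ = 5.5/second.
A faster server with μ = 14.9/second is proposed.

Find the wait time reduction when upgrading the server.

System 1: ρ₁ = 5.5/10.9 = 0.5046, W₁ = 1/(10.9-5.5) = 0.1852
System 2: ρ₂ = 5.5/14.9 = 0.3691, W₂ = 1/(14.9-5.5) = 0.1064
Improvement: (W₁-W₂)/W₁ = (0.1852-0.1064)/0.1852 = 42.55%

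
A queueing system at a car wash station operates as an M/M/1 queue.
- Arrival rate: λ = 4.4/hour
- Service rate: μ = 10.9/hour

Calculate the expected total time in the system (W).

First, compute utilization: ρ = λ/μ = 4.4/10.9 = 0.4037
For M/M/1: W = 1/(μ-λ)
W = 1/(10.9-4.4) = 1/6.50
W = 0.1538 hours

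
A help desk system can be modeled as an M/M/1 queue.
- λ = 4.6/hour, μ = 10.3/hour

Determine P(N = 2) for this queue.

ρ = λ/μ = 4.6/10.3 = 0.4466
P(n) = (1-ρ)ρⁿ
P(2) = (1-0.4466) × 0.4466^2
P(2) = 0.5534 × 0.1995
P(2) = 0.1104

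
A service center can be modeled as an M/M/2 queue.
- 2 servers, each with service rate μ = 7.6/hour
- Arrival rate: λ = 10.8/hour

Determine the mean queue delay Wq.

Traffic intensity: ρ = λ/(cμ) = 10.8/(2×7.6) = 0.7105
Since ρ = 0.7105 < 1, system is stable.
Offered load a = λ/μ = cρ = 10.8/7.6 = 1.4211
P₀ = [ Σₙ₌₀^1 aⁿ/n! + a^2/(2!(1-ρ)) ]⁻¹
Σ = a^0/0! + a^1/1! = 1.0000 + 1.4211 = 2.4211
a^2/(2!(1-ρ)) = 2.01939/(2 × 0.289474) = 3.4880
P₀ = 1/(2.4211 + 3.4880) = 0.1692
Lq = P₀·a^2·ρ / (2!(1-ρ)²) = 0.16923 × 2.0194 × 0.71053 / (2 × 0.083795) = 1.4489
Wq = Lq/λ = 1.4489/10.8 = 0.1342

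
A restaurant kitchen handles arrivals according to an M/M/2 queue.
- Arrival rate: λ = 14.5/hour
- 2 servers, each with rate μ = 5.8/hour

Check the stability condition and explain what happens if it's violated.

Stability requires ρ = λ/(cμ) < 1
ρ = 14.5/(2 × 5.8) = 14.5/11.60 = 1.2500
Since 1.2500 ≥ 1, the system is UNSTABLE.
Need c > λ/μ = 14.5/5.8 = 2.50.
Minimum servers needed: c = 3.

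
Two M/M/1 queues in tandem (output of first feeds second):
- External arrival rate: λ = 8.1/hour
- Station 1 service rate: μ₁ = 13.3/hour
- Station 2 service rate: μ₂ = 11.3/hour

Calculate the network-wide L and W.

By Jackson's theorem, each station behaves as independent M/M/1.
Station 1: ρ₁ = 8.1/13.3 = 0.6090, L₁ = ρ₁/(1-ρ₁) = λ/(μ₁-λ) = 8.1/5.20 = 1.5577
Station 2: ρ₂ = 8.1/11.3 = 0.7168, L₂ = ρ₂/(1-ρ₂) = λ/(μ₂-λ) = 8.1/3.20 = 2.5312
Total: L = L₁ + L₂ = 1.5577 + 2.5312 = 4.0889
W = L/λ = 4.0889/8.1 = 0.5048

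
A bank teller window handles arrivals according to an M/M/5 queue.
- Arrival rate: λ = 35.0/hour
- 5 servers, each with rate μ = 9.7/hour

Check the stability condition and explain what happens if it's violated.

Stability requires ρ = λ/(cμ) < 1
ρ = 35.0/(5 × 9.7) = 35.0/48.50 = 0.7216
Since 0.7216 < 1, the system is STABLE.
The servers are busy 72.16% of the time.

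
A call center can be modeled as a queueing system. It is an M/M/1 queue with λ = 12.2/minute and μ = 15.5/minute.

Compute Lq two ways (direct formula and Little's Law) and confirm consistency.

Method 1 (direct): Lq = λ²/(μ(μ-λ)) = 148.84/(15.5 × 3.30) = 2.9099

Method 2 (Little's Law):
W = 1/(μ-λ) = 1/3.30 = 0.30303
Wq = W - 1/μ = 0.30303 - 0.064516 = 0.238514
Lq = λWq = 12.2 × 0.238514 = 2.9099 ✔ (matches Method 1)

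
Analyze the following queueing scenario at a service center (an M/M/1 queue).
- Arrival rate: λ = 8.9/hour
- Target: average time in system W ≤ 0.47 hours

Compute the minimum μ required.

For M/M/1: W = 1/(μ-λ)
Need W ≤ 0.47, so 1/(μ-λ) ≤ 0.47
μ - λ ≥ 1/0.47 = 2.1277
μ ≥ 8.9 + 2.1277 = 11.0277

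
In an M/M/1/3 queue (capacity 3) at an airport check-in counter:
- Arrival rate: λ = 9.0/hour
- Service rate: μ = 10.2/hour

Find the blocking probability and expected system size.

ρ = λ/μ = 9.0/10.2 = 0.88235
P₀ = (1-ρ)/(1-ρ^(K+1)) = (1-0.88235)/(1-0.88235^4) = 0.11765/0.39387 = 0.2987
P_K = P₀×ρ^K = 0.2987 × 0.88235^3 = 0.2987 × 0.6869 = 0.2052
Blocking probability P_3 = 0.2052 (20.52%)
L = ρ[1 - (K+1)ρ^K + Kρ^(K+1)] / [(1-ρ)(1-ρ^(K+1))]
L = 0.88235 × (1 - 4×0.686946 + 3×0.606127) / ((1 - 0.88235) × (1 - 0.606127)) = 1.3442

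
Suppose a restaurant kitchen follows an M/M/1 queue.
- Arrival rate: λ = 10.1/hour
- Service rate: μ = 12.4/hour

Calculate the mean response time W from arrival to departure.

First, compute utilization: ρ = λ/μ = 10.1/12.4 = 0.8145
For M/M/1: W = 1/(μ-λ)
W = 1/(12.4-10.1) = 1/2.30
W = 0.4348 hours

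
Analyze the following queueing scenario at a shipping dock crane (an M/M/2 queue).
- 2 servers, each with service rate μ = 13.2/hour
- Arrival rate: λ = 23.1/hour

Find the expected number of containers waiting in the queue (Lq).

Traffic intensity: ρ = λ/(cμ) = 23.1/(2×13.2) = 0.8750
Since ρ = 0.8750 < 1, system is stable.
Offered load a = λ/μ = cρ = 23.1/13.2 = 1.7500
P₀ = [ Σₙ₌₀^1 aⁿ/n! + a^2/(2!(1-ρ)) ]⁻¹
Σ = a^0/0! + a^1/1! = 1.0000 + 1.7500 = 2.7500
a^2/(2!(1-ρ)) = 3.0625/(2 × 0.1250) = 12.2500
P₀ = 1/(2.7500 + 12.2500) = 0.06667
Lq = P₀·a^2·ρ / (2!(1-ρ)²) = 0.066667 × 3.0625 × 0.87500 / (2 × 0.015625) = 5.7167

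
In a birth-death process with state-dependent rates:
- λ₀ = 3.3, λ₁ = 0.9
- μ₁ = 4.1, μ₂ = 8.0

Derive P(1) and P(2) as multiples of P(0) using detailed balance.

Balance equations:
State 0: λ₀P₀ = μ₁P₁ → P₁ = (λ₀/μ₁)P₀ = (3.3/4.1)P₀ = 0.8049P₀
State 1: P₂ = (λ₀λ₁)/(μ₁μ₂)P₀ = (3.3×0.9)/(4.1×8.0)P₀ = 0.09055P₀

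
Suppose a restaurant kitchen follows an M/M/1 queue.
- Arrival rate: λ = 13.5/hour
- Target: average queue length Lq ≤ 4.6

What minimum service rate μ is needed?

For M/M/1: Lq = λ²/(μ(μ-λ))
Need Lq ≤ 4.6, i.e. μ(μ-λ) ≥ λ²/4.6
μ² - 13.5μ - 182.25/4.6 ≥ 0  →  μ² - 13.5μ - 39.61957 ≥ 0
Quadratic formula (positive root): μ = [λ + √(λ² + 4×39.61957)]/2
Discriminant: 182.25 + 4×39.61957 = 340.7283, √340.7283 = 18.4588
μ ≥ (13.5 + 18.4588)/2 = 15.9794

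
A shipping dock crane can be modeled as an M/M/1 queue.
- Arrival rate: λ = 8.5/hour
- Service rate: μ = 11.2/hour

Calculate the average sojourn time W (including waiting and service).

First, compute utilization: ρ = λ/μ = 8.5/11.2 = 0.7589
For M/M/1: W = 1/(μ-λ)
W = 1/(11.2-8.5) = 1/2.70
W = 0.3704 hours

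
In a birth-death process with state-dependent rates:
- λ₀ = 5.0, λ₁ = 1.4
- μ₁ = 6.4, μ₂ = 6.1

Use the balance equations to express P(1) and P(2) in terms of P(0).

Balance equations:
State 0: λ₀P₀ = μ₁P₁ → P₁ = (λ₀/μ₁)P₀ = (5.0/6.4)P₀ = 0.7812P₀
State 1: P₂ = (λ₀λ₁)/(μ₁μ₂)P₀ = (5.0×1.4)/(6.4×6.1)P₀ = 0.1793P₀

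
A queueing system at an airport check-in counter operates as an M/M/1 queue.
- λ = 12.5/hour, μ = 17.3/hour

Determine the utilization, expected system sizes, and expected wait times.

Step 1: ρ = λ/μ = 12.5/17.3 = 0.7225
Step 2: L = λ/(μ-λ) = 12.5/4.80 = 2.6042
Step 3: Lq = λ²/(μ(μ-λ)) = 156.25/(17.3×4.80) = 1.8816
Step 4: W = 1/(μ-λ) = 1/4.80 = 0.208333
Step 5: Wq = λ/(μ(μ-λ)) = 12.5/(17.3×4.80) = 0.1505
Step 6: P(0) = 1-ρ = 0.2775
Verify: L = λW = 12.5×0.208333 = 2.6042 ✔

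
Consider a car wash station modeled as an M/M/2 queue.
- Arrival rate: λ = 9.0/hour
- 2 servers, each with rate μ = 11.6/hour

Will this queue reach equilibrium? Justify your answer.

Stability requires ρ = λ/(cμ) < 1
ρ = 9.0/(2 × 11.6) = 9.0/23.20 = 0.3879
Since 0.3879 < 1, the system is STABLE.
The servers are busy 38.79% of the time.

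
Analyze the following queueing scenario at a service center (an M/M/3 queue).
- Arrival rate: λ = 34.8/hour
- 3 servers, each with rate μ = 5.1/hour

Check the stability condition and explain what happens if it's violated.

Stability requires ρ = λ/(cμ) < 1
ρ = 34.8/(3 × 5.1) = 34.8/15.30 = 2.2745
Since 2.2745 ≥ 1, the system is UNSTABLE.
Need c > λ/μ = 34.8/5.1 = 6.82.
Minimum servers needed: c = 7.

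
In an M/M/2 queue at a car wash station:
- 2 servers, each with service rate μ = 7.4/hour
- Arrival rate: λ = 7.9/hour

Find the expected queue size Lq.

Traffic intensity: ρ = λ/(cμ) = 7.9/(2×7.4) = 0.5338
Since ρ = 0.5338 < 1, system is stable.
Offered load a = λ/μ = cρ = 7.9/7.4 = 1.0676
P₀ = [ Σₙ₌₀^1 aⁿ/n! + a^2/(2!(1-ρ)) ]⁻¹
Σ = a^0/0! + a^1/1! = 1.0000 + 1.0676 = 2.0676
a^2/(2!(1-ρ)) = 1.1397/(2 × 0.4662) = 1.2223
P₀ = 1/(2.0676 + 1.2223) = 0.3040
Lq = P₀·a^2·ρ / (2!(1-ρ)²) = 0.3040 × 1.1397 × 0.5338 / (2 × 0.2174) = 0.4254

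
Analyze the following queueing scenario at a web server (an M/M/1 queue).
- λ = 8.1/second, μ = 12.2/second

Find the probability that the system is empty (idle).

ρ = λ/μ = 8.1/12.2 = 0.6639
P(0) = 1 - ρ = 1 - 0.6639 = 0.3361
The server is idle 33.61% of the time.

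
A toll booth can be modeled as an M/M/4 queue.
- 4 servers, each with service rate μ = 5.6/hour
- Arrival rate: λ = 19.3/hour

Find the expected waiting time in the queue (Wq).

Traffic intensity: ρ = λ/(cμ) = 19.3/(4×5.6) = 0.8616
Since ρ = 0.8616 < 1, system is stable.
Offered load a = λ/μ = cρ = 19.3/5.6 = 3.4464
P₀ = [ Σₙ₌₀^3 aⁿ/n! + a^4/(4!(1-ρ)) ]⁻¹
Σ = a^0/0! + a^1/1! + a^2/2! + a^3/3! = 1.00000 + 3.44643 + 5.93893 + 6.82271 = 17.2081
a^4/(4!(1-ρ)) = 141.0838/(24 × 0.138393) = 42.4768
P₀ = 1/(17.2081 + 42.4768) = 0.01675
Lq = P₀·a^4·ρ / (4!(1-ρ)²) = 0.016755 × 141.0838 × 0.86161 / (24 × 0.019153) = 4.4308
Wq = Lq/λ = 4.4308/19.3 = 0.2296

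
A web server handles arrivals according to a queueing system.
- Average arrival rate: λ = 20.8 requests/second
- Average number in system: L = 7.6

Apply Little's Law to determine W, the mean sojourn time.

Little's Law: L = λW, so W = L/λ
W = 7.6/20.8 = 0.3654 seconds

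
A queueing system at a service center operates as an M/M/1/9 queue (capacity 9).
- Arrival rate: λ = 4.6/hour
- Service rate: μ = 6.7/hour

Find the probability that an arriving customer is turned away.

ρ = λ/μ = 4.6/6.7 = 0.68657
P₀ = (1-ρ)/(1-ρ^(K+1)) = (1-0.68657)/(1-0.68657^10) = 0.3134/0.9767 = 0.3209
P_K = P₀×ρ^K = 0.3209 × 0.68657^9 = 0.3209 × 0.03390 = 0.01088
Blocking probability = 1.09%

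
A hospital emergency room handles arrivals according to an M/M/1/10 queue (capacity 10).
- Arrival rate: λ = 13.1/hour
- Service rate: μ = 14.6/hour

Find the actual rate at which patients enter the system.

ρ = λ/μ = 13.1/14.6 = 0.89726
P₀ = (1-ρ)/(1-ρ^(K+1)) = (1-0.89726)/(1-0.89726^11) = 0.1027/0.6965 = 0.1475
P_K = P₀×ρ^K = 0.14750 × 0.89726^10 = 0.14750 × 0.33821 = 0.04989
λ_eff = λ(1-P_K) = 13.1 × (1 - 0.049886) = 13.1 × 0.950114 = 12.4465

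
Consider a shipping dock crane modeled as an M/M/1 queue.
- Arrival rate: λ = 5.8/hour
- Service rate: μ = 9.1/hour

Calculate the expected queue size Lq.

ρ = λ/μ = 5.8/9.1 = 0.6374
For M/M/1: Lq = λ²/(μ(μ-λ))
Lq = 33.64/(9.1 × 3.30)
Lq = 1.1202 containers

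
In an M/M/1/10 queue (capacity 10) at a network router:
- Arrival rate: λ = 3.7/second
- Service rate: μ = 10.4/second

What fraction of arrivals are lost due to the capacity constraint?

ρ = λ/μ = 3.7/10.4 = 0.35577
P₀ = (1-ρ)/(1-ρ^(K+1)) = (1-0.35577)/(1-0.35577^11) = 0.6442/1.0000 = 0.6442
P_K = P₀×ρ^K = 0.6442 × 0.35577^10 = 0.6442 × 0.00003249 = 0.00002093
Blocking probability = 0.002093%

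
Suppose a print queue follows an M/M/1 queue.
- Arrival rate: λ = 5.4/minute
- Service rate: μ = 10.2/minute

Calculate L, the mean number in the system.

ρ = λ/μ = 5.4/10.2 = 0.5294
For M/M/1: L = λ/(μ-λ)
L = 5.4/(10.2-5.4) = 5.4/4.80
L = 1.1250 jobs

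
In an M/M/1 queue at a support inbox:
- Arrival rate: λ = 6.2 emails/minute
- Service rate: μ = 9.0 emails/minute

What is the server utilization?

Server utilization: ρ = λ/μ
ρ = 6.2/9.0 = 0.6889
The server is busy 68.89% of the time.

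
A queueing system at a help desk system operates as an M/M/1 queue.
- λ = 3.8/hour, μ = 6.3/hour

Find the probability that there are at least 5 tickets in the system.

ρ = λ/μ = 3.8/6.3 = 0.60317
P(N ≥ n) = ρⁿ
P(N ≥ 5) = 0.60317^5
P(N ≥ 5) = 0.07984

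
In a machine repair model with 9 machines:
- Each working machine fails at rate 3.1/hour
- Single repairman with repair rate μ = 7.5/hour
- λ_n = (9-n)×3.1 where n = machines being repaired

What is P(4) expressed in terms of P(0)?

P(4)/P(0) = ∏_{i=0}^{4-1} λ_i/μ_{i+1}
= (9-0)×3.1/7.5 × (9-1)×3.1/7.5 × (9-2)×3.1/7.5 × (9-3)×3.1/7.5
= 88.2640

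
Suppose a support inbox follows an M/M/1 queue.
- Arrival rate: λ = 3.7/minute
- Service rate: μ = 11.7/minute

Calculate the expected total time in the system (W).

First, compute utilization: ρ = λ/μ = 3.7/11.7 = 0.3162
For M/M/1: W = 1/(μ-λ)
W = 1/(11.7-3.7) = 1/8.00
W = 0.1250 minutes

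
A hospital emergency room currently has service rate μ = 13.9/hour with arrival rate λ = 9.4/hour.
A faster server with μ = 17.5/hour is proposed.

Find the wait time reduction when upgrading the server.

System 1: ρ₁ = 9.4/13.9 = 0.6763, W₁ = 1/(13.9-9.4) = 0.22222
System 2: ρ₂ = 9.4/17.5 = 0.5371, W₂ = 1/(17.5-9.4) = 0.12346
Improvement: (W₁-W₂)/W₁ = (0.22222-0.12346)/0.22222 = 44.44%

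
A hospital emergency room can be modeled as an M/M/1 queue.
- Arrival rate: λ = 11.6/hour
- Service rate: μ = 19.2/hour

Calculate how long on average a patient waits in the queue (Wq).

First, compute utilization: ρ = λ/μ = 11.6/19.2 = 0.6042
For M/M/1: Wq = λ/(μ(μ-λ))
Wq = 11.6/(19.2 × (19.2-11.6))
Wq = 11.6/(19.2 × 7.60)
Wq = 0.07950 hours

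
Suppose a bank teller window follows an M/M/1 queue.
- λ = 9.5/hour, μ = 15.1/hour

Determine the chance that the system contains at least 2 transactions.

ρ = λ/μ = 9.5/15.1 = 0.6291
P(N ≥ n) = ρⁿ
P(N ≥ 2) = 0.6291^2
P(N ≥ 2) = 0.3958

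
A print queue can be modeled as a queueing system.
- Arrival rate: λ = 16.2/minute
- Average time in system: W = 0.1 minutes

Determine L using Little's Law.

Little's Law: L = λW
L = 16.2 × 0.1 = 1.6200 jobs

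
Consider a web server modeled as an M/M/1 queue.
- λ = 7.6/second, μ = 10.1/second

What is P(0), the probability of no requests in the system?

ρ = λ/μ = 7.6/10.1 = 0.7525
P(0) = 1 - ρ = 1 - 0.7525 = 0.2475
The server is idle 24.75% of the time.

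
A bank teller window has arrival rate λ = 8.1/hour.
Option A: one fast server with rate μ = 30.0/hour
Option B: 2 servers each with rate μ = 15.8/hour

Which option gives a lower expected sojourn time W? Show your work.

Option A: single server μ = 30.0 (M/M/1)
  ρ_A = 8.1/30.0 = 0.2700
  W_A = 1/(μ-λ) = 1/(30.0-8.1) = 1/21.90 = 0.04566

Option B: 2 servers μ = 15.8 (M/M/2)
  ρ_B = λ/(cμ) = 8.1/(2×15.8) = 0.2563
  Offered load a = λ/μ = cρ = 8.1/15.8 = 0.5127
  P₀ = [ Σₙ₌₀^1 aⁿ/n! + a^2/(2!(1-ρ)) ]⁻¹
  Σ = a^0/0! + a^1/1! = 1.0000 + 0.5127 = 1.5127
  a^2/(2!(1-ρ)) = 0.2628/(2 × 0.7437) = 0.1767
  P₀ = 1/(1.5127 + 0.1767) = 0.5919
  Lq = P₀·a^2·ρ / (2!(1-ρ)²) = 0.5919 × 0.2628 × 0.2563 / (2 × 0.5530) = 0.03605
  Wq_B = Lq/λ = 0.03605/8.1 = 0.004451
  W_B = Wq_B + 1/μ = 0.004451 + 0.06329 = 0.06774

Since W_A = 0.04566 < W_B = 0.06774, Option A (single fast server) has the shorter time in system.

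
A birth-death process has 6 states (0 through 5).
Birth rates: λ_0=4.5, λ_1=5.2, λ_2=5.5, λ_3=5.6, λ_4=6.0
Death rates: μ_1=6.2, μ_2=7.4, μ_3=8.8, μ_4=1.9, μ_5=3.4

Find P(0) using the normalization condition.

Ratios P(n)/P(0) = (λ₀···λₙ₋₁)/(μ₁···μₙ):
P(1)/P(0) = (4.5)/(6.2) = 0.7258
P(2)/P(0) = (4.5×5.2)/(6.2×7.4) = 0.5100
P(3)/P(0) = (4.5×5.2×5.5)/(6.2×7.4×8.8) = 0.3188
P(4)/P(0) = (4.5×5.2×5.5×5.6)/(6.2×7.4×8.8×1.9) = 0.9395
P(5)/P(0) = (4.5×5.2×5.5×5.6×6.0)/(6.2×7.4×8.8×1.9×3.4) = 1.6580

Normalization: ∑ P(n) = 1
P(0) × (1.0000 + 0.7258 + 0.5100 + 0.3188 + 0.9395 + 1.6580) = 1
P(0) × 5.1521 = 1
P(0) = 1/5.1521 = 0.1941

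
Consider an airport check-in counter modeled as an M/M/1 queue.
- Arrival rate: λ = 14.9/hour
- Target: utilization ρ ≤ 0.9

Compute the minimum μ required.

ρ = λ/μ, so μ = λ/ρ
μ ≥ 14.9/0.9 = 16.5556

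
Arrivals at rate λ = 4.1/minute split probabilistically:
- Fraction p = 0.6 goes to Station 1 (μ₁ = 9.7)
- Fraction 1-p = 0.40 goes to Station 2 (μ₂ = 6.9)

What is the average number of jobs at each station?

Effective rates: λ₁ = 4.1×0.6 = 2.46, λ₂ = 4.1×0.40 = 1.64
Station 1: ρ₁ = 2.46/9.7 = 0.2536, L₁ = ρ₁/(1-ρ₁) = 0.2536/(1-0.2536) = 0.3398
Station 2: ρ₂ = 1.64/6.9 = 0.2377, L₂ = ρ₂/(1-ρ₂) = 0.2377/(1-0.2377) = 0.3118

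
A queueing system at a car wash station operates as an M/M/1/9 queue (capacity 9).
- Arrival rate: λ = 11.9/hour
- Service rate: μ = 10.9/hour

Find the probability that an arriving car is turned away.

ρ = λ/μ = 11.9/10.9 = 1.091743
P₀ = (1-ρ)/(1-ρ^(K+1)) = (1-1.091743)/(1-1.091743^10) = -0.09174/-1.4055 = 0.06527
P_K = P₀×ρ^K = 0.06527 × 1.091743^9 = 0.06527 × 2.2034 = 0.1438
Blocking probability = 14.38%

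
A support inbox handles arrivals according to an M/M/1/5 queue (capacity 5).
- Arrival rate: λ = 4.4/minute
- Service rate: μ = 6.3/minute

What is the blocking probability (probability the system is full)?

ρ = λ/μ = 4.4/6.3 = 0.698413
P₀ = (1-ρ)/(1-ρ^(K+1)) = (1-0.698413)/(1-0.698413^6) = 0.3016/0.8839 = 0.3412
P_K = P₀×ρ^K = 0.341184 × 0.698413^5 = 0.341184 × 0.166173 = 0.05670
Blocking probability = 5.67%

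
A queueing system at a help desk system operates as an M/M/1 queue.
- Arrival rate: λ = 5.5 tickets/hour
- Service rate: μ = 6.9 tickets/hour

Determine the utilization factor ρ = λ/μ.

Server utilization: ρ = λ/μ
ρ = 5.5/6.9 = 0.7971
The server is busy 79.71% of the time.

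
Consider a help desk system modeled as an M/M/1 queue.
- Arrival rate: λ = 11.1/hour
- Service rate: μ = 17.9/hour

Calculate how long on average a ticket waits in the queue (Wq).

First, compute utilization: ρ = λ/μ = 11.1/17.9 = 0.6201
For M/M/1: Wq = λ/(μ(μ-λ))
Wq = 11.1/(17.9 × (17.9-11.1))
Wq = 11.1/(17.9 × 6.80)
Wq = 0.09119 hours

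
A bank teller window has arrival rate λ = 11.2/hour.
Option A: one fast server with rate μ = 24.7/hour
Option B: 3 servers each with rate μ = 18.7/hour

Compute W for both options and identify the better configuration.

Option A: single server μ = 24.7 (M/M/1)
  ρ_A = 11.2/24.7 = 0.4534
  W_A = 1/(μ-λ) = 1/(24.7-11.2) = 1/13.50 = 0.07407

Option B: 3 servers μ = 18.7 (M/M/3)
  ρ_B = λ/(cμ) = 11.2/(3×18.7) = 0.1996
  Offered load a = λ/μ = cρ = 11.2/18.7 = 0.5989
  P₀ = [ Σₙ₌₀^2 aⁿ/n! + a^3/(3!(1-ρ)) ]⁻¹
  Σ = a^0/0! + a^1/1! + a^2/2! = 1.0000 + 0.5989 + 0.1794 = 1.7783
  a^3/(3!(1-ρ)) = 0.21485/(6 × 0.80036) = 0.04474
  P₀ = 1/(1.7783 + 0.04474) = 0.5485
  Lq = P₀·a^3·ρ / (3!(1-ρ)²) = 0.54854 × 0.21485 × 0.19964 / (6 × 0.64057) = 0.006122
  Wq_B = Lq/λ = 0.0061217/11.2 = 0.00054658
  W_B = Wq_B + 1/μ = 0.00054658 + 0.053476 = 0.05402

Since W_B = 0.05402 < W_A = 0.07407, Option B (multiple servers) has the shorter time in system.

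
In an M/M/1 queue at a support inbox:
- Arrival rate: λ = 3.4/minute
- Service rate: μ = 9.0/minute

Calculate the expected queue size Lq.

ρ = λ/μ = 3.4/9.0 = 0.3778
For M/M/1: Lq = λ²/(μ(μ-λ))
Lq = 11.56/(9.0 × 5.60)
Lq = 0.2294 emails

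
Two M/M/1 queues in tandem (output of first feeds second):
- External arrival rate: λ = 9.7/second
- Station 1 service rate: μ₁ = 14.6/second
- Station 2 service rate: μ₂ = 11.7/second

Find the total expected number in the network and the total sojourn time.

By Jackson's theorem, each station behaves as independent M/M/1.
Station 1: ρ₁ = 9.7/14.6 = 0.6644, L₁ = ρ₁/(1-ρ₁) = λ/(μ₁-λ) = 9.7/4.90 = 1.9796
Station 2: ρ₂ = 9.7/11.7 = 0.8291, L₂ = ρ₂/(1-ρ₂) = λ/(μ₂-λ) = 9.7/2.00 = 4.8500
Total: L = L₁ + L₂ = 1.9796 + 4.8500 = 6.8296
W = L/λ = 6.8296/9.7 = 0.7041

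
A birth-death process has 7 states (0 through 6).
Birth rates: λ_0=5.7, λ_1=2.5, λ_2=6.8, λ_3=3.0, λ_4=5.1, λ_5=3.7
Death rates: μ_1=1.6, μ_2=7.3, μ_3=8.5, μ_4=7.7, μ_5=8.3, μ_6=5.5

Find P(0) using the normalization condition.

Ratios P(n)/P(0) = (λ₀···λₙ₋₁)/(μ₁···μₙ):
P(1)/P(0) = (5.7)/(1.6) = 3.5625
P(2)/P(0) = (5.7×2.5)/(1.6×7.3) = 1.2200
P(3)/P(0) = (5.7×2.5×6.8)/(1.6×7.3×8.5) = 0.9760
P(4)/P(0) = (5.7×2.5×6.8×3.0)/(1.6×7.3×8.5×7.7) = 0.3803
P(5)/P(0) = (5.7×2.5×6.8×3.0×5.1)/(1.6×7.3×8.5×7.7×8.3) = 0.2337
P(6)/P(0) = (5.7×2.5×6.8×3.0×5.1×3.7)/(1.6×7.3×8.5×7.7×8.3×5.5) = 0.1572

Normalization: ∑ P(n) = 1
P(0) × (1.0000 + 3.5625 + 1.2200 + 0.9760 + 0.3803 + 0.2337 + 0.1572) = 1
P(0) × 7.5297 = 1
P(0) = 1/7.5297 = 0.1328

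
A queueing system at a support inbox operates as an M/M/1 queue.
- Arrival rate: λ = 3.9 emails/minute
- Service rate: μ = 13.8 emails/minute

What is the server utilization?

Server utilization: ρ = λ/μ
ρ = 3.9/13.8 = 0.2826
The server is busy 28.26% of the time.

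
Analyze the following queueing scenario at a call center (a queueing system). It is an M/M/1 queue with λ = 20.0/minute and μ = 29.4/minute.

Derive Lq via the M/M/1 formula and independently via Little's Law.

Method 1 (direct): Lq = λ²/(μ(μ-λ)) = 400.00/(29.4 × 9.40) = 1.4474

Method 2 (Little's Law):
W = 1/(μ-λ) = 1/9.40 = 0.10638
Wq = W - 1/μ = 0.10638 - 0.034014 = 0.07237
Lq = λWq = 20.0 × 0.07237 = 1.4474 ✔ (matches Method 1)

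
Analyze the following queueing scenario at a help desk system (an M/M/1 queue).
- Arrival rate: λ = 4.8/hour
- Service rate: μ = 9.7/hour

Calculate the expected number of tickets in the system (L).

ρ = λ/μ = 4.8/9.7 = 0.4948
For M/M/1: L = λ/(μ-λ)
L = 4.8/(9.7-4.8) = 4.8/4.90
L = 0.9796 tickets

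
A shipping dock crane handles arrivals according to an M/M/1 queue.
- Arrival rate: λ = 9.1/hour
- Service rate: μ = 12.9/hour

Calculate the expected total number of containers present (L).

ρ = λ/μ = 9.1/12.9 = 0.7054
For M/M/1: L = λ/(μ-λ)
L = 9.1/(12.9-9.1) = 9.1/3.80
L = 2.3947 containers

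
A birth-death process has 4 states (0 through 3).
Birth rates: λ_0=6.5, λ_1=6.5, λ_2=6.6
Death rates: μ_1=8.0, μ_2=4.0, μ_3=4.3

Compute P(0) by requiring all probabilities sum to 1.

Ratios P(n)/P(0) = (λ₀···λₙ₋₁)/(μ₁···μₙ):
P(1)/P(0) = (6.5)/(8.0) = 0.8125
P(2)/P(0) = (6.5×6.5)/(8.0×4.0) = 1.3203
P(3)/P(0) = (6.5×6.5×6.6)/(8.0×4.0×4.3) = 2.0265

Normalization: ∑ P(n) = 1
P(0) × (1.0000 + 0.8125 + 1.3203 + 2.0265) = 1
P(0) × 5.1593 = 1
P(0) = 1/5.1593 = 0.1938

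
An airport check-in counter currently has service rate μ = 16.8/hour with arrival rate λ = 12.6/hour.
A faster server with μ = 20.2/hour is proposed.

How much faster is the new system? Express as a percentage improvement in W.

System 1: ρ₁ = 12.6/16.8 = 0.7500, W₁ = 1/(16.8-12.6) = 0.23810
System 2: ρ₂ = 12.6/20.2 = 0.6238, W₂ = 1/(20.2-12.6) = 0.13158
Improvement: (W₁-W₂)/W₁ = (0.23810-0.13158)/0.23810 = 44.74%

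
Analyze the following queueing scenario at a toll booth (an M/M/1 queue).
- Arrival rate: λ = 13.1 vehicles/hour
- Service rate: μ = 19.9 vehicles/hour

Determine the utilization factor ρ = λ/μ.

Server utilization: ρ = λ/μ
ρ = 13.1/19.9 = 0.6583
The server is busy 65.83% of the time.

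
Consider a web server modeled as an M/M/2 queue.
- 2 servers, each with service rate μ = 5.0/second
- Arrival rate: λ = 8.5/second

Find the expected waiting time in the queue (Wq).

Traffic intensity: ρ = λ/(cμ) = 8.5/(2×5.0) = 0.8500
Since ρ = 0.8500 < 1, system is stable.
Offered load a = λ/μ = cρ = 8.5/5.0 = 1.7000
P₀ = [ Σₙ₌₀^1 aⁿ/n! + a^2/(2!(1-ρ)) ]⁻¹
Σ = a^0/0! + a^1/1! = 1.0000 + 1.7000 = 2.7000
a^2/(2!(1-ρ)) = 2.8900/(2 × 0.1500) = 9.6333
P₀ = 1/(2.7000 + 9.6333) = 0.08108
Lq = P₀·a^2·ρ / (2!(1-ρ)²) = 0.08108 × 2.8900 × 0.8500 / (2 × 0.02250) = 4.4261
Wq = Lq/λ = 4.4261/8.5 = 0.5207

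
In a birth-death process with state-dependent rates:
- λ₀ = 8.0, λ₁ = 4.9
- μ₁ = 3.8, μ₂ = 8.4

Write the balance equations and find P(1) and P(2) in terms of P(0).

Balance equations:
State 0: λ₀P₀ = μ₁P₁ → P₁ = (λ₀/μ₁)P₀ = (8.0/3.8)P₀ = 2.1053P₀
State 1: P₂ = (λ₀λ₁)/(μ₁μ₂)P₀ = (8.0×4.9)/(3.8×8.4)P₀ = 1.2281P₀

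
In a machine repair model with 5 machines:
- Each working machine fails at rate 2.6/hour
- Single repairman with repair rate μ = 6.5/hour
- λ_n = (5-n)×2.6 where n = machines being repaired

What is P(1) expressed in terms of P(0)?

P(1)/P(0) = ∏_{i=0}^{1-1} λ_i/μ_{i+1}
= (5-0)×2.6/6.5
= 2.0000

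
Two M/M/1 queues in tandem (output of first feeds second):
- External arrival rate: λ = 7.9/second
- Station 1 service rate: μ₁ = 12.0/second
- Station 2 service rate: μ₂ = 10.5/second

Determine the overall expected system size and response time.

By Jackson's theorem, each station behaves as independent M/M/1.
Station 1: ρ₁ = 7.9/12.0 = 0.6583, L₁ = ρ₁/(1-ρ₁) = λ/(μ₁-λ) = 7.9/4.10 = 1.9268
Station 2: ρ₂ = 7.9/10.5 = 0.7524, L₂ = ρ₂/(1-ρ₂) = λ/(μ₂-λ) = 7.9/2.60 = 3.0385
Total: L = L₁ + L₂ = 1.9268 + 3.0385 = 4.9653
W = L/λ = 4.9653/7.9 = 0.6285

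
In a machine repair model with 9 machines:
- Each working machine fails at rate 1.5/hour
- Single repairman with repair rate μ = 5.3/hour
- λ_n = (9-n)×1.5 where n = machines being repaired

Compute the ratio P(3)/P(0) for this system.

P(3)/P(0) = ∏_{i=0}^{3-1} λ_i/μ_{i+1}
= (9-0)×1.5/5.3 × (9-1)×1.5/5.3 × (9-2)×1.5/5.3
= 11.4255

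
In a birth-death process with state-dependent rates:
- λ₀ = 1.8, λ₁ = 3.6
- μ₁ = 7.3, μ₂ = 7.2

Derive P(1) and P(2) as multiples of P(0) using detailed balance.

Balance equations:
State 0: λ₀P₀ = μ₁P₁ → P₁ = (λ₀/μ₁)P₀ = (1.8/7.3)P₀ = 0.2466P₀
State 1: P₂ = (λ₀λ₁)/(μ₁μ₂)P₀ = (1.8×3.6)/(7.3×7.2)P₀ = 0.1233P₀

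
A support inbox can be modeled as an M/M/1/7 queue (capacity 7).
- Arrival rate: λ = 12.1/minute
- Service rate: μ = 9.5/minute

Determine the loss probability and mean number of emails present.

ρ = λ/μ = 12.1/9.5 = 1.2737
P₀ = (1-ρ)/(1-ρ^(K+1)) = (1-1.2737)/(1-1.2737^8) = -0.2737/-5.9269 = 0.04618
P_K = P₀×ρ^K = 0.04618 × 1.2737^7 = 0.04618 × 5.4384 = 0.2511
Blocking probability P_7 = 0.2511 (25.11%)
L = ρ[1 - (K+1)ρ^K + Kρ^(K+1)] / [(1-ρ)(1-ρ^(K+1))]
L = 1.2737 × (1 - 8×5.43839 + 7×6.92687) / ((1 - 1.2737) × (1 - 6.92687)) = 4.6961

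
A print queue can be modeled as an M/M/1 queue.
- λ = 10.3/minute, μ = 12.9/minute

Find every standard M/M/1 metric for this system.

Step 1: ρ = λ/μ = 10.3/12.9 = 0.7984
Step 2: L = λ/(μ-λ) = 10.3/2.60 = 3.9615
Step 3: Lq = λ²/(μ(μ-λ)) = 106.09/(12.9×2.60) = 3.1631
Step 4: W = 1/(μ-λ) = 1/2.60 = 0.384615
Step 5: Wq = λ/(μ(μ-λ)) = 10.3/(12.9×2.60) = 0.3071
Step 6: P(0) = 1-ρ = 0.2016
Verify: L = λW = 10.3×0.384615 = 3.9615 ✔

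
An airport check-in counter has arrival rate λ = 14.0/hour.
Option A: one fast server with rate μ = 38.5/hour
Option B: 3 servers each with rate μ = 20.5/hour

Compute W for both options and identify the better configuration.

Option A: single server μ = 38.5 (M/M/1)
  ρ_A = 14.0/38.5 = 0.3636
  W_A = 1/(μ-λ) = 1/(38.5-14.0) = 1/24.50 = 0.04082

Option B: 3 servers μ = 20.5 (M/M/3)
  ρ_B = λ/(cμ) = 14.0/(3×20.5) = 0.2276
  Offered load a = λ/μ = cρ = 14.0/20.5 = 0.6829
  P₀ = [ Σₙ₌₀^2 aⁿ/n! + a^3/(3!(1-ρ)) ]⁻¹
  Σ = a^0/0! + a^1/1! + a^2/2! = 1.0000 + 0.6829 + 0.2332 = 1.9161
  a^3/(3!(1-ρ)) = 0.3185/(6 × 0.7724) = 0.06873
  P₀ = 1/(1.9161 + 0.06873) = 0.5038
  Lq = P₀·a^3·ρ / (3!(1-ρ)²) = 0.50382 × 0.31851 × 0.22764 / (6 × 0.59654) = 0.01021
  Wq_B = Lq/λ = 0.010206/14.0 = 0.0007290
  W_B = Wq_B + 1/μ = 0.0007290 + 0.04878 = 0.04951

Since W_A = 0.04082 < W_B = 0.04951, Option A (single fast server) has the shorter time in system.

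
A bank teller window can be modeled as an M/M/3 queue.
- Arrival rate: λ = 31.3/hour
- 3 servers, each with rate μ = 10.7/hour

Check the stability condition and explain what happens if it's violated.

Stability requires ρ = λ/(cμ) < 1
ρ = 31.3/(3 × 10.7) = 31.3/32.10 = 0.9751
Since 0.9751 < 1, the system is STABLE.
The servers are busy 97.51% of the time.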